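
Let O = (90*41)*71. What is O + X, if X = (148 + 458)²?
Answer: 629226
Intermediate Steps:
X = 367236 (X = 606² = 367236)
O = 261990 (O = 3690*71 = 261990)
O + X = 261990 + 367236 = 629226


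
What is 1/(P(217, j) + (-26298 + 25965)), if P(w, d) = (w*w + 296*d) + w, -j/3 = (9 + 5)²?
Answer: -1/127075 ≈ -7.8694e-6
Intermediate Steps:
j = -588 (j = -3*(9 + 5)² = -3*14² = -3*196 = -588)
P(w, d) = w + w² + 296*d (P(w, d) = (w² + 296*d) + w = w + w² + 296*d)
1/(P(217, j) + (-26298 + 25965)) = 1/((217 + 217² + 296*(-588)) + (-26298 + 25965)) = 1/((217 + 47089 - 174048) - 333) = 1/(-126742 - 333) = 1/(-127075) = -1/127075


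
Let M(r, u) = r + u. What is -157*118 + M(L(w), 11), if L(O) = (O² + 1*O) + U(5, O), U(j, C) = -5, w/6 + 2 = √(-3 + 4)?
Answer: -18490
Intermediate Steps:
w = -6 (w = -12 + 6*√(-3 + 4) = -12 + 6*√1 = -12 + 6*1 = -12 + 6 = -6)
L(O) = -5 + O + O² (L(O) = (O² + 1*O) - 5 = (O² + O) - 5 = (O + O²) - 5 = -5 + O + O²)
-157*118 + M(L(w), 11) = -157*118 + ((-5 - 6 + (-6)²) + 11) = -18526 + ((-5 - 6 + 36) + 11) = -18526 + (25 + 11) = -18526 + 36 = -18490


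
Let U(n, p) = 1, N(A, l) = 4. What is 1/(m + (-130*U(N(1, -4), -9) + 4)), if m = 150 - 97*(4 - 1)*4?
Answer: -1/1140 ≈ -0.00087719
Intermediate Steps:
m = -1014 (m = 150 - 291*4 = 150 - 97*12 = 150 - 1164 = -1014)
1/(m + (-130*U(N(1, -4), -9) + 4)) = 1/(-1014 + (-130*1 + 4)) = 1/(-1014 + (-130 + 4)) = 1/(-1014 - 126) = 1/(-1140) = -1/1140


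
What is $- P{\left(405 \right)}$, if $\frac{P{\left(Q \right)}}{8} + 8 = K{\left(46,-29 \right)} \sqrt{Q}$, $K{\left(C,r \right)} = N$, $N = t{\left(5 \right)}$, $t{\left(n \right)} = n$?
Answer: $64 - 360 \sqrt{5} \approx -740.98$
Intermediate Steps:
$N = 5$
$K{\left(C,r \right)} = 5$
$P{\left(Q \right)} = -64 + 40 \sqrt{Q}$ ($P{\left(Q \right)} = -64 + 8 \cdot 5 \sqrt{Q} = -64 + 40 \sqrt{Q}$)
$- P{\left(405 \right)} = - (-64 + 40 \sqrt{405}) = - (-64 + 40 \cdot 9 \sqrt{5}) = - (-64 + 360 \sqrt{5}) = 64 - 360 \sqrt{5}$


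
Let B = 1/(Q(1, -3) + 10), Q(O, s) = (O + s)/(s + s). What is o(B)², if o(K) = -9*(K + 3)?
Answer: 746496/961 ≈ 776.79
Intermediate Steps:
Q(O, s) = (O + s)/(2*s) (Q(O, s) = (O + s)/((2*s)) = (O + s)*(1/(2*s)) = (O + s)/(2*s))
B = 3/31 (B = 1/((½)*(1 - 3)/(-3) + 10) = 1/((½)*(-⅓)*(-2) + 10) = 1/(⅓ + 10) = 1/(31/3) = 3/31 ≈ 0.096774)
o(K) = -27 - 9*K (o(K) = -9*(3 + K) = -27 - 9*K)
o(B)² = (-27 - 9*3/31)² = (-27 - 27/31)² = (-864/31)² = 746496/961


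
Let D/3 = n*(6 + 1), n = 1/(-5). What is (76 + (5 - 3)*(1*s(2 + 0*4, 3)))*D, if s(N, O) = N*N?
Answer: -1764/5 ≈ -352.80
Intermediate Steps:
n = -1/5 ≈ -0.20000
s(N, O) = N**2
D = -21/5 (D = 3*(-(6 + 1)/5) = 3*(-1/5*7) = 3*(-7/5) = -21/5 ≈ -4.2000)
(76 + (5 - 3)*(1*s(2 + 0*4, 3)))*D = (76 + (5 - 3)*(1*(2 + 0*4)**2))*(-21/5) = (76 + 2*(1*(2 + 0)**2))*(-21/5) = (76 + 2*(1*2**2))*(-21/5) = (76 + 2*(1*4))*(-21/5) = (76 + 2*4)*(-21/5) = (76 + 8)*(-21/5) = 84*(-21/5) = -1764/5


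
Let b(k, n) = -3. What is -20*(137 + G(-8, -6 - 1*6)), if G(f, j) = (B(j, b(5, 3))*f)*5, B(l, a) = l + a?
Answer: -14740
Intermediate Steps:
B(l, a) = a + l
G(f, j) = 5*f*(-3 + j) (G(f, j) = ((-3 + j)*f)*5 = (f*(-3 + j))*5 = 5*f*(-3 + j))
-20*(137 + G(-8, -6 - 1*6)) = -20*(137 + 5*(-8)*(-3 + (-6 - 1*6))) = -20*(137 + 5*(-8)*(-3 + (-6 - 6))) = -20*(137 + 5*(-8)*(-3 - 12)) = -20*(137 + 5*(-8)*(-15)) = -20*(137 + 600) = -20*737 = -14740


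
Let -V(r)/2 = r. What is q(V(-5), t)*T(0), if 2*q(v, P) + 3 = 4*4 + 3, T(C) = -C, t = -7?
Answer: 0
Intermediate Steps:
V(r) = -2*r
q(v, P) = 8 (q(v, P) = -3/2 + (4*4 + 3)/2 = -3/2 + (16 + 3)/2 = -3/2 + (½)*19 = -3/2 + 19/2 = 8)
q(V(-5), t)*T(0) = 8*(-1*0) = 8*0 = 0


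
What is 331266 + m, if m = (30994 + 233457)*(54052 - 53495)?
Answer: 147630473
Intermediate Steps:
m = 147299207 (m = 264451*557 = 147299207)
331266 + m = 331266 + 147299207 = 147630473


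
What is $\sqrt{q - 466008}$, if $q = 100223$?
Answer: $7 i \sqrt{7465} \approx 604.8 i$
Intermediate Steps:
$\sqrt{q - 466008} = \sqrt{100223 - 466008} = \sqrt{-365785} = 7 i \sqrt{7465}$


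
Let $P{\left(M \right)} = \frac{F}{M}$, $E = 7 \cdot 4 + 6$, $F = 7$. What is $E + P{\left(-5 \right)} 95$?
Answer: $-99$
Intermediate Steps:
$E = 34$ ($E = 28 + 6 = 34$)
$P{\left(M \right)} = \frac{7}{M}$
$E + P{\left(-5 \right)} 95 = 34 + \frac{7}{-5} \cdot 95 = 34 + 7 \left(- \frac{1}{5}\right) 95 = 34 - 133 = -99$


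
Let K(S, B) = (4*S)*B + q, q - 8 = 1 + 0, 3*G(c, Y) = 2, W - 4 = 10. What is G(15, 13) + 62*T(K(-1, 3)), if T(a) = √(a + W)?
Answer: ⅔ + 62*√11 ≈ 206.30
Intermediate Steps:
W = 14 (W = 4 + 10 = 14)
G(c, Y) = ⅔ (G(c, Y) = (⅓)*2 = ⅔)
q = 9 (q = 8 + (1 + 0) = 8 + 1 = 9)
K(S, B) = 9 + 4*B*S (K(S, B) = (4*S)*B + 9 = 4*B*S + 9 = 9 + 4*B*S)
T(a) = √(14 + a) (T(a) = √(a + 14) = √(14 + a))
G(15, 13) + 62*T(K(-1, 3)) = ⅔ + 62*√(14 + (9 + 4*3*(-1))) = ⅔ + 62*√(14 + (9 - 12)) = ⅔ + 62*√(14 - 3) = ⅔ + 62*√11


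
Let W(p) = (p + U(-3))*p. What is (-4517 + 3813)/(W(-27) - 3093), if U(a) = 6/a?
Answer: 32/105 ≈ 0.30476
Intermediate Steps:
W(p) = p*(-2 + p) (W(p) = (p + 6/(-3))*p = (p + 6*(-⅓))*p = (p - 2)*p = (-2 + p)*p = p*(-2 + p))
(-4517 + 3813)/(W(-27) - 3093) = (-4517 + 3813)/(-27*(-2 - 27) - 3093) = -704/(-27*(-29) - 3093) = -704/(783 - 3093) = -704/(-2310) = -704*(-1/2310) = 32/105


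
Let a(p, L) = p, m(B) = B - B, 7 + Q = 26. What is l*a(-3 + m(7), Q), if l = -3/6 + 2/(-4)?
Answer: 3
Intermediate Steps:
Q = 19 (Q = -7 + 26 = 19)
m(B) = 0
l = -1 (l = -3*⅙ + 2*(-¼) = -½ - ½ = -1)
l*a(-3 + m(7), Q) = -(-3 + 0) = -1*(-3) = 3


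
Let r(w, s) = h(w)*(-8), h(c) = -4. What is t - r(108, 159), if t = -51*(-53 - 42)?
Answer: 4813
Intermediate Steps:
r(w, s) = 32 (r(w, s) = -4*(-8) = 32)
t = 4845 (t = -51*(-95) = 4845)
t - r(108, 159) = 4845 - 1*32 = 4845 - 32 = 4813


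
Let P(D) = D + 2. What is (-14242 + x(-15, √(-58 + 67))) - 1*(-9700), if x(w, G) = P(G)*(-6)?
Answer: -4572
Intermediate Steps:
P(D) = 2 + D
x(w, G) = -12 - 6*G (x(w, G) = (2 + G)*(-6) = -12 - 6*G)
(-14242 + x(-15, √(-58 + 67))) - 1*(-9700) = (-14242 + (-12 - 6*√(-58 + 67))) - 1*(-9700) = (-14242 + (-12 - 6*√9)) + 9700 = (-14242 + (-12 - 6*3)) + 9700 = (-14242 + (-12 - 18)) + 9700 = (-14242 - 30) + 9700 = -14272 + 9700 = -4572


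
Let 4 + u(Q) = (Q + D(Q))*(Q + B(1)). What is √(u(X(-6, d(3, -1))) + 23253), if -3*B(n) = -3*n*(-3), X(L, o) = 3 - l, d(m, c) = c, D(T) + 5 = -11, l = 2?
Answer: √23279 ≈ 152.57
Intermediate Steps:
D(T) = -16 (D(T) = -5 - 11 = -16)
X(L, o) = 1 (X(L, o) = 3 - 1*2 = 3 - 2 = 1)
B(n) = -3*n (B(n) = -(-3*n)*(-3)/3 = -3*n)
u(Q) = -4 + (-16 + Q)*(-3 + Q) (u(Q) = -4 + (Q - 16)*(Q - 3*1) = -4 + (-16 + Q)*(Q - 3) = -4 + (-16 + Q)*(-3 + Q))
√(u(X(-6, d(3, -1))) + 23253) = √((44 + 1² - 19*1) + 23253) = √((44 + 1 - 19) + 23253) = √(26 + 23253) = √23279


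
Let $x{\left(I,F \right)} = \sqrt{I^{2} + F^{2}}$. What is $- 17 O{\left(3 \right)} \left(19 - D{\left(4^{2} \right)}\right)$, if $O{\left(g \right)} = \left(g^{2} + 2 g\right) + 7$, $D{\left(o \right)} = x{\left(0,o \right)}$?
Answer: $-1122$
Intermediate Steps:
$x{\left(I,F \right)} = \sqrt{F^{2} + I^{2}}$
$D{\left(o \right)} = \sqrt{o^{2}}$ ($D{\left(o \right)} = \sqrt{o^{2} + 0^{2}} = \sqrt{o^{2} + 0} = \sqrt{o^{2}}$)
$O{\left(g \right)} = 7 + g^{2} + 2 g$
$- 17 O{\left(3 \right)} \left(19 - D{\left(4^{2} \right)}\right) = - 17 \left(7 + 3^{2} + 2 \cdot 3\right) \left(19 - \sqrt{\left(4^{2}\right)^{2}}\right) = - 17 \left(7 + 9 + 6\right) \left(19 - \sqrt{16^{2}}\right) = \left(-17\right) 22 \left(19 - \sqrt{256}\right) = - 374 \left(19 - 16\right) = \left(-374\right) 3 = -1122$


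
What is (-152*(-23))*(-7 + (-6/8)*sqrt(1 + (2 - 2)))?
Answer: -27094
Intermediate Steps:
(-152*(-23))*(-7 + (-6/8)*sqrt(1 + (2 - 2))) = 3496*(-7 + (-6*1/8)*sqrt(1 + 0)) = 3496*(-7 - 3*sqrt(1)/4) = 3496*(-7 - 3/4*1) = 3496*(-7 - 3/4) = 3496*(-31/4) = -27094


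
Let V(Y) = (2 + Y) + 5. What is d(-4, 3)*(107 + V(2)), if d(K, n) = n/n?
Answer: 116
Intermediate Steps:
d(K, n) = 1
V(Y) = 7 + Y
d(-4, 3)*(107 + V(2)) = 1*(107 + (7 + 2)) = 1*(107 + 9) = 1*116 = 116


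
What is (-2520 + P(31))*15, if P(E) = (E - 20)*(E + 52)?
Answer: -24105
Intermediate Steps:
P(E) = (-20 + E)*(52 + E)
(-2520 + P(31))*15 = (-2520 + (-1040 + 31² + 32*31))*15 = (-2520 + (-1040 + 961 + 992))*15 = (-2520 + 913)*15 = -1607*15 = -24105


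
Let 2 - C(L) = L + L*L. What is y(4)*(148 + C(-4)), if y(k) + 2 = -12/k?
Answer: -690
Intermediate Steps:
C(L) = 2 - L - L² (C(L) = 2 - (L + L*L) = 2 - (L + L²) = 2 + (-L - L²) = 2 - L - L²)
y(k) = -2 - 12/k
y(4)*(148 + C(-4)) = (-2 - 12/4)*(148 + (2 - 1*(-4) - 1*(-4)²)) = (-2 - 12*¼)*(148 + (2 + 4 - 1*16)) = (-2 - 3)*(148 + (2 + 4 - 16)) = -5*(148 - 10) = -5*138 = -690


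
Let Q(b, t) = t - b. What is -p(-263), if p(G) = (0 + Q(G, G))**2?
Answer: 0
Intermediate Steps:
p(G) = 0 (p(G) = (0 + (G - G))**2 = (0 + 0)**2 = 0**2 = 0)
-p(-263) = -1*0 = 0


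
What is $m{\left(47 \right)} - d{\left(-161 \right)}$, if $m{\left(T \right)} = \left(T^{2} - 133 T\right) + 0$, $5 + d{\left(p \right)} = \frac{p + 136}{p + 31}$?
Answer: $- \frac{104967}{26} \approx -4037.2$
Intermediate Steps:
$d{\left(p \right)} = -5 + \frac{136 + p}{31 + p}$ ($d{\left(p \right)} = -5 + \frac{p + 136}{p + 31} = -5 + \frac{136 + p}{31 + p}$)
$m{\left(T \right)} = T^{2} - 133 T$
$m{\left(47 \right)} - d{\left(-161 \right)} = 47 \left(-133 + 47\right) - \frac{-19 - -644}{31 - 161} = 47 \left(-86\right) - \frac{-19 + 644}{-130} = -4042 - \left(- \frac{1}{130}\right) 625 = -4042 - - \frac{125}{26} = -4042 + \frac{125}{26} = - \frac{104967}{26}$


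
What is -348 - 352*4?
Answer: -1756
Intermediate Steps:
-348 - 352*4 = -348 - 1408 = -1756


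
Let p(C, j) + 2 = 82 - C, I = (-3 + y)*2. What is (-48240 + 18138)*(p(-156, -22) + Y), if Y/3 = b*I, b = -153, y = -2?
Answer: -145272252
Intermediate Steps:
I = -10 (I = (-3 - 2)*2 = -5*2 = -10)
Y = 4590 (Y = 3*(-153*(-10)) = 3*1530 = 4590)
p(C, j) = 80 - C (p(C, j) = -2 + (82 - C) = 80 - C)
(-48240 + 18138)*(p(-156, -22) + Y) = (-48240 + 18138)*((80 - 1*(-156)) + 4590) = -30102*((80 + 156) + 4590) = -30102*(236 + 4590) = -30102*4826 = -145272252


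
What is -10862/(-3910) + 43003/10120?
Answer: 1208979/172040 ≈ 7.0273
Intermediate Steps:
-10862/(-3910) + 43003/10120 = -10862*(-1/3910) + 43003*(1/10120) = 5431/1955 + 43003/10120 = 1208979/172040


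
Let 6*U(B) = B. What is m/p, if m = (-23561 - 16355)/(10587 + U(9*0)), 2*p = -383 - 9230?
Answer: 79832/101772831 ≈ 0.00078441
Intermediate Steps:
U(B) = B/6
p = -9613/2 (p = (-383 - 9230)/2 = (½)*(-9613) = -9613/2 ≈ -4806.5)
m = -39916/10587 (m = (-23561 - 16355)/(10587 + (9*0)/6) = -39916/(10587 + (⅙)*0) = -39916/(10587 + 0) = -39916/10587 ≈ -3.7703)
m/p = -39916/(10587*(-9613/2)) = -39916/10587*(-2/9613) = 79832/101772831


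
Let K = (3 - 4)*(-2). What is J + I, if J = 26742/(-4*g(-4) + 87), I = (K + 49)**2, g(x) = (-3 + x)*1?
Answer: 325857/115 ≈ 2833.5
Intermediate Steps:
g(x) = -3 + x
K = 2 (K = -1*(-2) = 2)
I = 2601 (I = (2 + 49)**2 = 51**2 = 2601)
J = 26742/115 (J = 26742/(-4*(-3 - 4) + 87) = 26742/(-4*(-7) + 87) = 26742/(28 + 87) = 26742/115 ≈ 232.54)
J + I = 26742/115 + 2601 = 325857/115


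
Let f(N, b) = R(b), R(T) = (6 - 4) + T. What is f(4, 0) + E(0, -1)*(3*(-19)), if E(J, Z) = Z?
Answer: 59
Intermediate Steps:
R(T) = 2 + T
f(N, b) = 2 + b
f(4, 0) + E(0, -1)*(3*(-19)) = (2 + 0) - 3*(-19) = 2 - 1*(-57) = 2 + 57 = 59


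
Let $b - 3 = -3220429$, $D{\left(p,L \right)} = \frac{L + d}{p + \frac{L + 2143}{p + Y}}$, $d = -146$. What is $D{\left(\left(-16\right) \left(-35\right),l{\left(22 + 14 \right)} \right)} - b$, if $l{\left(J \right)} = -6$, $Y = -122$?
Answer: $\frac{796788073066}{247417} \approx 3.2204 \cdot 10^{6}$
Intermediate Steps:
$D{\left(p,L \right)} = \frac{-146 + L}{p + \frac{2143 + L}{-122 + p}}$ ($D{\left(p,L \right)} = \frac{L - 146}{p + \frac{L + 2143}{p - 122}} = \frac{-146 + L}{p + \frac{2143 + L}{-122 + p}}$)
$b = -3220426$ ($b = 3 - 3220429 = -3220426$)
$D{\left(\left(-16\right) \left(-35\right),l{\left(22 + 14 \right)} \right)} - b = \frac{17812 - 146 \left(\left(-16\right) \left(-35\right)\right) - -732 - 6 \left(\left(-16\right) \left(-35\right)\right)}{2143 - 6 + \left(\left(-16\right) \left(-35\right)\right)^{2} - 122 \left(\left(-16\right) \left(-35\right)\right)} - -3220426 = \frac{17812 - 81760 + 732 - 3360}{2143 - 6 + 560^{2} - 68320} + 3220426 = \frac{17812 - 81760 + 732 - 3360}{2143 - 6 + 313600 - 68320} + 3220426 = \frac{1}{247417} \left(-66576\right) + 3220426 = - \frac{66576}{247417} + 3220426 = \frac{796788073066}{247417}$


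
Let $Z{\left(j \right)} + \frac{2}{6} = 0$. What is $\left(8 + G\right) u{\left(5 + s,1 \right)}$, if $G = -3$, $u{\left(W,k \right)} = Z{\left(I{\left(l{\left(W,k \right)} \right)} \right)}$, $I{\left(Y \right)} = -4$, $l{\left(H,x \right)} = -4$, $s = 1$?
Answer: $- \frac{5}{3} \approx -1.6667$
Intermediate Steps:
$Z{\left(j \right)} = - \frac{1}{3}$ ($Z{\left(j \right)} = - \frac{1}{3} + 0 = - \frac{1}{3}$)
$u{\left(W,k \right)} = - \frac{1}{3}$
$\left(8 + G\right) u{\left(5 + s,1 \right)} = \left(8 - 3\right) \left(- \frac{1}{3}\right) = 5 \left(- \frac{1}{3}\right) = - \frac{5}{3}$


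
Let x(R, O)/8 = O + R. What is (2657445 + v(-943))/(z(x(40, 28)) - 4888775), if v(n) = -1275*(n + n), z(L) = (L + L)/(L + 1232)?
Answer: -561892545/542653957 ≈ -1.0355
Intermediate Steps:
x(R, O) = 8*O + 8*R (x(R, O) = 8*(O + R) = 8*O + 8*R)
z(L) = 2*L/(1232 + L) (z(L) = (2*L)/(1232 + L) = 2*L/(1232 + L))
v(n) = -2550*n
(2657445 + v(-943))/(z(x(40, 28)) - 4888775) = (2657445 - 2550*(-943))/(2*(8*28 + 8*40)/(1232 + (8*28 + 8*40)) - 4888775) = (2657445 + 2404650)/(2*(224 + 320)/(1232 + (224 + 320)) - 4888775) = 5062095/(2*544/(1232 + 544) - 4888775) = 5062095/(2*544/1776 - 4888775) = 5062095/(2*544*(1/1776) - 4888775) = 5062095/(68/111 - 4888775) = 5062095/(-542653957/111) = 5062095*(-111/542653957) = -561892545/542653957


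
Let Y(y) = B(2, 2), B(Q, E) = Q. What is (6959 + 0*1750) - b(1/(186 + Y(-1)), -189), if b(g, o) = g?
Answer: 1308291/188 ≈ 6959.0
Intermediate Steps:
Y(y) = 2
(6959 + 0*1750) - b(1/(186 + Y(-1)), -189) = (6959 + 0*1750) - 1/(186 + 2) = (6959 + 0) - 1/188 = 6959 - 1*1/188 = 6959 - 1/188 = 1308291/188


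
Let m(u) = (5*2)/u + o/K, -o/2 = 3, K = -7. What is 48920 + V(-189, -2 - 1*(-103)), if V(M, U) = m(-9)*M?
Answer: 48968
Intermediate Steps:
o = -6 (o = -2*3 = -6)
m(u) = 6/7 + 10/u (m(u) = (5*2)/u - 6/(-7) = 10/u - 6*(-⅐) = 10/u + 6/7 = 6/7 + 10/u)
V(M, U) = -16*M/63 (V(M, U) = (6/7 + 10/(-9))*M = (6/7 + 10*(-⅑))*M = (6/7 - 10/9)*M = -16*M/63)
48920 + V(-189, -2 - 1*(-103)) = 48920 - 16/63*(-189) = 48920 + 48 = 48968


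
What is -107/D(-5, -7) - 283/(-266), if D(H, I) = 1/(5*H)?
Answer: 711833/266 ≈ 2676.1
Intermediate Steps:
D(H, I) = 1/(5*H)
-107/D(-5, -7) - 283/(-266) = -107/((⅕)/(-5)) - 283/(-266) = -107/((⅕)*(-⅕)) - 283*(-1/266) = -107/(-1/25) + 283/266 = -107*(-25) + 283/266 = 2675 + 283/266 = 711833/266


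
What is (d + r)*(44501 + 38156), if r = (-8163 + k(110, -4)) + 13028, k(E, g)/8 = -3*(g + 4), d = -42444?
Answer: -3106167403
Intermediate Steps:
k(E, g) = -96 - 24*g (k(E, g) = 8*(-3*(g + 4)) = 8*(-3*(4 + g)) = 8*(-12 - 3*g) = -96 - 24*g)
r = 4865 (r = (-8163 + (-96 - 24*(-4))) + 13028 = (-8163 + (-96 + 96)) + 13028 = (-8163 + 0) + 13028 = -8163 + 13028 = 4865)
(d + r)*(44501 + 38156) = (-42444 + 4865)*(44501 + 38156) = -37579*82657 = -3106167403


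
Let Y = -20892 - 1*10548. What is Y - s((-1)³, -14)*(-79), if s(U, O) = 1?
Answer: -31361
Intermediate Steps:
Y = -31440 (Y = -20892 - 10548 = -31440)
Y - s((-1)³, -14)*(-79) = -31440 - (-79) = -31440 - 1*(-79) = -31440 + 79 = -31361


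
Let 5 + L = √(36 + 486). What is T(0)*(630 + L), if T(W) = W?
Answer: 0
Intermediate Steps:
L = -5 + 3*√58 (L = -5 + √(36 + 486) = -5 + √522 = -5 + 3*√58 ≈ 17.847)
T(0)*(630 + L) = 0*(630 + (-5 + 3*√58)) = 0*(625 + 3*√58) = 0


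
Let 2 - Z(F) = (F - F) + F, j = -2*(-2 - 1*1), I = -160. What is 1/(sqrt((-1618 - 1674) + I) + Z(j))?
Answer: -1/867 - I*sqrt(863)/1734 ≈ -0.0011534 - 0.016942*I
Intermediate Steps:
j = 6 (j = -2*(-2 - 1) = -2*(-3) = 6)
Z(F) = 2 - F (Z(F) = 2 - ((F - F) + F) = 2 - (0 + F) = 2 - F)
1/(sqrt((-1618 - 1674) + I) + Z(j)) = 1/(sqrt((-1618 - 1674) - 160) + (2 - 1*6)) = 1/(sqrt(-3292 - 160) + (2 - 6)) = 1/(sqrt(-3452) - 4) = 1/(2*I*sqrt(863) - 4) = 1/(-4 + 2*I*sqrt(863))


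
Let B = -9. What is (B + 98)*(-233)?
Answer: -20737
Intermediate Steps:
(B + 98)*(-233) = (-9 + 98)*(-233) = 89*(-233) = -20737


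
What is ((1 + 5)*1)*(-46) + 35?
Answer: -241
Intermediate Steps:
((1 + 5)*1)*(-46) + 35 = (6*1)*(-46) + 35 = 6*(-46) + 35 = -276 + 35 = -241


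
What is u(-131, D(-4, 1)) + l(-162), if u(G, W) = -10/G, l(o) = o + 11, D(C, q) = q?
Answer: -19771/131 ≈ -150.92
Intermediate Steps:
l(o) = 11 + o
u(-131, D(-4, 1)) + l(-162) = -10/(-131) + (11 - 162) = -10*(-1/131) - 151 = 10/131 - 151 = -19771/131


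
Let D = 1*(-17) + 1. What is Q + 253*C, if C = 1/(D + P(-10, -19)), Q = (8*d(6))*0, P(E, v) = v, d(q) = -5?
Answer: -253/35 ≈ -7.2286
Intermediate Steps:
D = -16 (D = -17 + 1 = -16)
Q = 0 (Q = (8*(-5))*0 = -40*0 = 0)
C = -1/35 (C = 1/(-16 - 19) = 1/(-35) = -1/35 ≈ -0.028571)
Q + 253*C = 0 + 253*(-1/35) = 0 - 253/35 = -253/35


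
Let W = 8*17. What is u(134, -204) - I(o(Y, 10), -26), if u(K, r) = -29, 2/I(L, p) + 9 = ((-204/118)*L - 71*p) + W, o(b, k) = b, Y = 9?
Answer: -3349299/115489 ≈ -29.001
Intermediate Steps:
W = 136
I(L, p) = 2/(127 - 71*p - 102*L/59) (I(L, p) = 2/(-9 + (((-204/118)*L - 71*p) + 136)) = 2/(-9 + (((-204*1/118)*L - 71*p) + 136)) = 2/(-9 + ((-102*L/59 - 71*p) + 136)) = 2/(-9 + ((-71*p - 102*L/59) + 136)) = 2/(-9 + (136 - 71*p - 102*L/59)) = 2/(127 - 71*p - 102*L/59))
u(134, -204) - I(o(Y, 10), -26) = -29 - (-118)/(-7493 + 102*9 + 4189*(-26)) = -29 - (-118)/(-7493 + 918 - 108914) = -29 - (-118)/(-115489) = -29 - (-118)*(-1)/115489 = -29 - 1*118/115489 = -29 - 118/115489 = -3349299/115489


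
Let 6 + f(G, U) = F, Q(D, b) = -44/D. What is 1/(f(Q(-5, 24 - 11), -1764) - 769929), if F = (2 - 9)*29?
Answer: -1/770138 ≈ -1.2985e-6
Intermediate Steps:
F = -203 (F = -7*29 = -203)
f(G, U) = -209 (f(G, U) = -6 - 203 = -209)
1/(f(Q(-5, 24 - 11), -1764) - 769929) = 1/(-209 - 769929) = 1/(-770138) = -1/770138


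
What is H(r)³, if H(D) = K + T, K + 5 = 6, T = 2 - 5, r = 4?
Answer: -8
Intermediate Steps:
T = -3
K = 1 (K = -5 + 6 = 1)
H(D) = -2 (H(D) = 1 - 3 = -2)
H(r)³ = (-2)³ = -8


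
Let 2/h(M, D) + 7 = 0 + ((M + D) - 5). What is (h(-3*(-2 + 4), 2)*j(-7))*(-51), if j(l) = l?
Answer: -357/8 ≈ -44.625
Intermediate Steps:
h(M, D) = 2/(-12 + D + M) (h(M, D) = 2/(-7 + (0 + ((M + D) - 5))) = 2/(-7 + (0 + ((D + M) - 5))) = 2/(-7 + (0 + (-5 + D + M))) = 2/(-7 + (-5 + D + M)) = 2/(-12 + D + M))
(h(-3*(-2 + 4), 2)*j(-7))*(-51) = ((2/(-12 + 2 - 3*(-2 + 4)))*(-7))*(-51) = ((2/(-12 + 2 - 3*2))*(-7))*(-51) = ((2/(-12 + 2 - 6))*(-7))*(-51) = ((2/(-16))*(-7))*(-51) = ((2*(-1/16))*(-7))*(-51) = -1/8*(-7)*(-51) = (7/8)*(-51) = -357/8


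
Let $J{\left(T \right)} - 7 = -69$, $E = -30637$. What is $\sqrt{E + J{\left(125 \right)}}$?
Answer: $9 i \sqrt{379} \approx 175.21 i$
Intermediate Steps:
$J{\left(T \right)} = -62$ ($J{\left(T \right)} = 7 - 69 = -62$)
$\sqrt{E + J{\left(125 \right)}} = \sqrt{-30637 - 62} = \sqrt{-30699} = 9 i \sqrt{379}$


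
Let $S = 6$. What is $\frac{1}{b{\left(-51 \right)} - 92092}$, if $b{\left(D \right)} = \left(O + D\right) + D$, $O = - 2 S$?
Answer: $- \frac{1}{92206} \approx -1.0845 \cdot 10^{-5}$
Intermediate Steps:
$O = -12$ ($O = \left(-2\right) 6 = -12$)
$b{\left(D \right)} = -12 + 2 D$ ($b{\left(D \right)} = \left(-12 + D\right) + D = -12 + 2 D$)
$\frac{1}{b{\left(-51 \right)} - 92092} = \frac{1}{\left(-12 + 2 \left(-51\right)\right) - 92092} = \frac{1}{\left(-12 - 102\right) - 92092} = \frac{1}{-114 - 92092} = \frac{1}{-92206} = - \frac{1}{92206}$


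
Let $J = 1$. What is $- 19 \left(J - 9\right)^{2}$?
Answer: $-1216$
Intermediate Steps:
$- 19 \left(J - 9\right)^{2} = - 19 \left(1 - 9\right)^{2} = - 19 \left(-8\right)^{2} = \left(-19\right) 64 = -1216$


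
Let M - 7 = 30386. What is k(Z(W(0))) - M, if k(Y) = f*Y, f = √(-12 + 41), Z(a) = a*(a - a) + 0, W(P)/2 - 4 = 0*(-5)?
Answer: -30393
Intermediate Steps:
W(P) = 8 (W(P) = 8 + 2*(0*(-5)) = 8 + 2*0 = 8 + 0 = 8)
M = 30393 (M = 7 + 30386 = 30393)
Z(a) = 0 (Z(a) = a*0 + 0 = 0 + 0 = 0)
f = √29 ≈ 5.3852
k(Y) = Y*√29 (k(Y) = √29*Y = Y*√29)
k(Z(W(0))) - M = 0*√29 - 1*30393 = 0 - 30393 = -30393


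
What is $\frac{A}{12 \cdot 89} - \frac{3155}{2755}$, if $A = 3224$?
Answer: $\frac{275629}{147117} \approx 1.8735$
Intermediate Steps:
$\frac{A}{12 \cdot 89} - \frac{3155}{2755} = \frac{3224}{12 \cdot 89} - \frac{3155}{2755} = \frac{3224}{1068} - \frac{631}{551} = 3224 \cdot \frac{1}{1068} - \frac{631}{551} = \frac{806}{267} - \frac{631}{551} = \frac{275629}{147117}$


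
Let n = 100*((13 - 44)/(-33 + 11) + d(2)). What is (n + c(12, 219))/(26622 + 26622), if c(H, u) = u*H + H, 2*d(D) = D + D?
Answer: 5465/97614 ≈ 0.055986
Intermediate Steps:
d(D) = D (d(D) = (D + D)/2 = (2*D)/2 = D)
c(H, u) = H + H*u (c(H, u) = H*u + H = H + H*u)
n = 3750/11 (n = 100*((13 - 44)/(-33 + 11) + 2) = 100*(-31/(-22) + 2) = 100*(-31*(-1/22) + 2) = 100*(31/22 + 2) = 100*(75/22) = 3750/11 ≈ 340.91)
(n + c(12, 219))/(26622 + 26622) = (3750/11 + 12*(1 + 219))/(26622 + 26622) = (3750/11 + 12*220)/53244 = (3750/11 + 2640)*(1/53244) = (32790/11)*(1/53244) = 5465/97614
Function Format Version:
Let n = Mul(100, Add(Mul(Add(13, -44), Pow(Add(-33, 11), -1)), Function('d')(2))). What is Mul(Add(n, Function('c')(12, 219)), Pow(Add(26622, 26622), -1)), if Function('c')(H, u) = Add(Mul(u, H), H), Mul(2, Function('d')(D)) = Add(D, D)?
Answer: Rational(5465, 97614) ≈ 0.055986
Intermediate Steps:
Function('d')(D) = D (Function('d')(D) = Mul(Rational(1, 2), Add(D, D)) = Mul(Rational(1, 2), Mul(2, D)) = D)
Function('c')(H, u) = Add(H, Mul(H, u)) (Function('c')(H, u) = Add(Mul(H, u), H) = Add(H, Mul(H, u)))
n = Rational(3750, 11) (n = Mul(100, Add(Mul(Add(13, -44), Pow(Add(-33, 11), -1)), 2)) = Mul(100, Add(Mul(-31, Pow(-22, -1)), 2)) = Mul(100, Add(Mul(-31, Rational(-1, 22)), 2)) = Mul(100, Add(Rational(31, 22), 2)) = Mul(100, Rational(75, 22)) = Rational(3750, 11) ≈ 340.91)
Mul(Add(n, Function('c')(12, 219)), Pow(Add(26622, 26622), -1)) = Mul(Add(Rational(3750, 11), Mul(12, Add(1, 219))), Pow(Add(26622, 26622), -1)) = Mul(Add(Rational(3750, 11), Mul(12, 220)), Pow(53244, -1)) = Mul(Add(Rational(3750, 11), 2640), Rational(1, 53244)) = Mul(Rational(32790, 11), Rational(1, 53244)) = Rational(5465, 97614)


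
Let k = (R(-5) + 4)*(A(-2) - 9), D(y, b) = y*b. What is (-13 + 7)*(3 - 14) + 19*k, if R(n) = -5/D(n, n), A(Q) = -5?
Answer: -4724/5 ≈ -944.80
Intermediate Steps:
D(y, b) = b*y
R(n) = -5/n²
k = -266/5 (k = (-5/(-5)² + 4)*(-5 - 9) = (-5*1/25 + 4)*(-14) = (-⅕ + 4)*(-14) = (19/5)*(-14) = -266/5 ≈ -53.200)
(-13 + 7)*(3 - 14) + 19*k = (-13 + 7)*(3 - 14) + 19*(-266/5) = -6*(-11) - 5054/5 = 66 - 5054/5 = -4724/5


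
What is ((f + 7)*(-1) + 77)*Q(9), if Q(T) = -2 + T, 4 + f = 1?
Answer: 511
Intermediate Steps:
f = -3 (f = -4 + 1 = -3)
((f + 7)*(-1) + 77)*Q(9) = ((-3 + 7)*(-1) + 77)*(-2 + 9) = (4*(-1) + 77)*7 = (-4 + 77)*7 = 73*7 = 511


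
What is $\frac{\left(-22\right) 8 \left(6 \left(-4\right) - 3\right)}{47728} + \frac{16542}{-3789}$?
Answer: $- \frac{5357717}{1255843} \approx -4.2662$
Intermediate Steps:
$\frac{\left(-22\right) 8 \left(6 \left(-4\right) - 3\right)}{47728} + \frac{16542}{-3789} = - 176 \left(-24 - 3\right) \frac{1}{47728} + 16542 \left(- \frac{1}{3789}\right) = \left(-176\right) \left(-27\right) \frac{1}{47728} - \frac{1838}{421} = 4752 \cdot \frac{1}{47728} - \frac{1838}{421} = \frac{297}{2983} - \frac{1838}{421} = - \frac{5357717}{1255843}$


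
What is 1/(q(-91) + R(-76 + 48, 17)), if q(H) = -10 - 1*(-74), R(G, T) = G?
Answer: 1/36 ≈ 0.027778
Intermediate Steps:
q(H) = 64 (q(H) = -10 + 74 = 64)
1/(q(-91) + R(-76 + 48, 17)) = 1/(64 + (-76 + 48)) = 1/(64 - 28) = 1/36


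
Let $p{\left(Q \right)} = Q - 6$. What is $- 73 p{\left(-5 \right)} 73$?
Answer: $58619$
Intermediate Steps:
$p{\left(Q \right)} = -6 + Q$ ($p{\left(Q \right)} = Q - 6 = -6 + Q$)
$- 73 p{\left(-5 \right)} 73 = - 73 \left(-6 - 5\right) 73 = \left(-73\right) \left(-11\right) 73 = 803 \cdot 73 = 58619$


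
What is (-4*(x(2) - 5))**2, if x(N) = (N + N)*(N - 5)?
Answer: 4624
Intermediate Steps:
x(N) = 2*N*(-5 + N) (x(N) = (2*N)*(-5 + N) = 2*N*(-5 + N))
(-4*(x(2) - 5))**2 = (-4*(2*2*(-5 + 2) - 5))**2 = (-4*(2*2*(-3) - 5))**2 = (-4*(-12 - 5))**2 = (-4*(-17))**2 = 68**2 = 4624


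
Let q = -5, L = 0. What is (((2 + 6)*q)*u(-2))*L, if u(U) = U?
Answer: 0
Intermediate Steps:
(((2 + 6)*q)*u(-2))*L = (((2 + 6)*(-5))*(-2))*0 = ((8*(-5))*(-2))*0 = -40*(-2)*0 = 80*0 = 0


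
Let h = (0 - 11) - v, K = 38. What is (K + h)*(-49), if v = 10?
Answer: -833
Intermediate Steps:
h = -21 (h = (0 - 11) - 1*10 = -11 - 10 = -21)
(K + h)*(-49) = (38 - 21)*(-49) = 17*(-49) = -833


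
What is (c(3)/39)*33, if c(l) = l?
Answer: 33/13 ≈ 2.5385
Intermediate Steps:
(c(3)/39)*33 = (3/39)*33 = ((1/39)*3)*33 = (1/13)*33 = 33/13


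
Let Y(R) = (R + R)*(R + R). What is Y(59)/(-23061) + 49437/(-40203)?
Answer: -62957527/34337829 ≈ -1.8335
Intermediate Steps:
Y(R) = 4*R**2 (Y(R) = (2*R)*(2*R) = 4*R**2)
Y(59)/(-23061) + 49437/(-40203) = (4*59**2)/(-23061) + 49437/(-40203) = (4*3481)*(-1/23061) + 49437*(-1/40203) = 13924*(-1/23061) - 1831/1489 = -13924/23061 - 1831/1489 = -62957527/34337829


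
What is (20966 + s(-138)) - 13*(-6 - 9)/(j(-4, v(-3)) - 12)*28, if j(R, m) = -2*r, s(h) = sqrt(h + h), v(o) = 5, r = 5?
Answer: 227896/11 + 2*I*sqrt(69) ≈ 20718.0 + 16.613*I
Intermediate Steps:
s(h) = sqrt(2)*sqrt(h) (s(h) = sqrt(2*h) = sqrt(2)*sqrt(h))
j(R, m) = -10 (j(R, m) = -2*5 = -10)
(20966 + s(-138)) - 13*(-6 - 9)/(j(-4, v(-3)) - 12)*28 = (20966 + sqrt(2)*sqrt(-138)) - 13*(-6 - 9)/(-10 - 12)*28 = (20966 + sqrt(2)*(I*sqrt(138))) - (-195)/(-22)*28 = (20966 + 2*I*sqrt(69)) - (-195)*(-1)/22*28 = (20966 + 2*I*sqrt(69)) - 13*15/22*28 = (20966 + 2*I*sqrt(69)) - 195/22*28 = (20966 + 2*I*sqrt(69)) - 2730/11 = 227896/11 + 2*I*sqrt(69)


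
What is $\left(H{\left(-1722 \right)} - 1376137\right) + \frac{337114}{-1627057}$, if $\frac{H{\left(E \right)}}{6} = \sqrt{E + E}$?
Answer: $- \frac{2239053675923}{1627057} + 12 i \sqrt{861} \approx -1.3761 \cdot 10^{6} + 352.11 i$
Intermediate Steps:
$H{\left(E \right)} = 6 \sqrt{2} \sqrt{E}$ ($H{\left(E \right)} = 6 \sqrt{E + E} = 6 \sqrt{2 E} = 6 \sqrt{2} \sqrt{E}$)
$\left(H{\left(-1722 \right)} - 1376137\right) + \frac{337114}{-1627057} = \left(6 \sqrt{2} \sqrt{-1722} - 1376137\right) + \frac{337114}{-1627057} = \left(6 \sqrt{2} i \sqrt{1722} - 1376137\right) + 337114 \left(- \frac{1}{1627057}\right) = \left(12 i \sqrt{861} - 1376137\right) - \frac{337114}{1627057} = \left(-1376137 + 12 i \sqrt{861}\right) - \frac{337114}{1627057} = - \frac{2239053675923}{1627057} + 12 i \sqrt{861}$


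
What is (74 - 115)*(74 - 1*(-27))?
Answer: -4141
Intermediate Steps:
(74 - 115)*(74 - 1*(-27)) = -41*(74 + 27) = -41*101 = -4141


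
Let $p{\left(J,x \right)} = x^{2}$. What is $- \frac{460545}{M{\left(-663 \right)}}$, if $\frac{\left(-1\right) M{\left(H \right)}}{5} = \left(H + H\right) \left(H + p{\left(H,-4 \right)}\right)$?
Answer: $\frac{30703}{285974} \approx 0.10736$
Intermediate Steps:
$M{\left(H \right)} = - 10 H \left(16 + H\right)$ ($M{\left(H \right)} = - 5 \left(H + H\right) \left(H + \left(-4\right)^{2}\right) = - 5 \cdot 2 H \left(H + 16\right) = - 5 \cdot 2 H \left(16 + H\right) = - 10 H \left(16 + H\right)$)
$- \frac{460545}{M{\left(-663 \right)}} = - \frac{460545}{\left(-10\right) \left(-663\right) \left(16 - 663\right)} = - \frac{460545}{\left(-10\right) \left(-663\right) \left(-647\right)} = - \frac{460545}{-4289610} = \left(-460545\right) \left(- \frac{1}{4289610}\right) = \frac{30703}{285974}$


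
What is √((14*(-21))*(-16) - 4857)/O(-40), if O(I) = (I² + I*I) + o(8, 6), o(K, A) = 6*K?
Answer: 3*I*√17/3248 ≈ 0.0038083*I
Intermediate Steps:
O(I) = 48 + 2*I² (O(I) = (I² + I*I) + 6*8 = (I² + I²) + 48 = 2*I² + 48 = 48 + 2*I²)
√((14*(-21))*(-16) - 4857)/O(-40) = √((14*(-21))*(-16) - 4857)/(48 + 2*(-40)²) = √(-294*(-16) - 4857)/(48 + 2*1600) = √(4704 - 4857)/(48 + 3200) = √(-153)/3248 = (3*I*√17)*(1/3248) = 3*I*√17/3248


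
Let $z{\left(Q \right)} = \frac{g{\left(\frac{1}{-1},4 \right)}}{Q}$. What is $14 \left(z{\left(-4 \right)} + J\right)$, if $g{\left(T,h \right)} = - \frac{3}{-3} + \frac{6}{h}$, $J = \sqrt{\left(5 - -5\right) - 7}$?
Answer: $- \frac{35}{4} + 14 \sqrt{3} \approx 15.499$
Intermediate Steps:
$J = \sqrt{3}$ ($J = \sqrt{\left(5 + 5\right) - 7} = \sqrt{10 - 7} = \sqrt{3} \approx 1.732$)
$g{\left(T,h \right)} = 1 + \frac{6}{h}$ ($g{\left(T,h \right)} = \left(-3\right) \left(- \frac{1}{3}\right) + \frac{6}{h} = 1 + \frac{6}{h}$)
$z{\left(Q \right)} = \frac{5}{2 Q}$ ($z{\left(Q \right)} = \frac{\frac{1}{4} \left(6 + 4\right)}{Q} = \frac{\frac{1}{4} \cdot 10}{Q} = \frac{5}{2 Q}$)
$14 \left(z{\left(-4 \right)} + J\right) = 14 \left(\frac{5}{2 \left(-4\right)} + \sqrt{3}\right) = 14 \left(\frac{5}{2} \left(- \frac{1}{4}\right) + \sqrt{3}\right) = 14 \left(- \frac{5}{8} + \sqrt{3}\right) = - \frac{35}{4} + 14 \sqrt{3}$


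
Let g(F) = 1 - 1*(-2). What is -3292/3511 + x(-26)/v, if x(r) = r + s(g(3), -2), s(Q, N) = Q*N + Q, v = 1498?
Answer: -5033235/5259478 ≈ -0.95698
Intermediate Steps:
g(F) = 3 (g(F) = 1 + 2 = 3)
s(Q, N) = Q + N*Q (s(Q, N) = N*Q + Q = Q + N*Q)
x(r) = -3 + r (x(r) = r + 3*(1 - 2) = r + 3*(-1) = r - 3 = -3 + r)
-3292/3511 + x(-26)/v = -3292/3511 + (-3 - 26)/1498 = -3292*1/3511 - 29*1/1498 = -3292/3511 - 29/1498 = -5033235/5259478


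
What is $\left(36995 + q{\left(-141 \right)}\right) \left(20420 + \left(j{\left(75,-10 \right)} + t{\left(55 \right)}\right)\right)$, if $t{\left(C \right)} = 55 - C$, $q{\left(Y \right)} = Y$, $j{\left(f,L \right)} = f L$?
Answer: $724918180$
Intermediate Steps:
$j{\left(f,L \right)} = L f$
$\left(36995 + q{\left(-141 \right)}\right) \left(20420 + \left(j{\left(75,-10 \right)} + t{\left(55 \right)}\right)\right) = \left(36995 - 141\right) \left(20420 + \left(\left(-10\right) 75 + \left(55 - 55\right)\right)\right) = 36854 \left(20420 + \left(-750 + \left(55 - 55\right)\right)\right) = 36854 \left(20420 + \left(-750 + 0\right)\right) = 36854 \left(20420 - 750\right) = 36854 \cdot 19670 = 724918180$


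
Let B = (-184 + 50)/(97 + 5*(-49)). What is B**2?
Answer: 4489/5476 ≈ 0.81976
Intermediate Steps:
B = 67/74 (B = -134/(97 - 245) = -134/(-148) = -134*(-1/148) = 67/74 ≈ 0.90541)
B**2 = (67/74)**2 = 4489/5476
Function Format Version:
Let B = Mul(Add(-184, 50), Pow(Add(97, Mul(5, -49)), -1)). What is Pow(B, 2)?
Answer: Rational(4489, 5476) ≈ 0.81976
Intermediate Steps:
B = Rational(67, 74) (B = Mul(-134, Pow(Add(97, -245), -1)) = Mul(-134, Pow(-148, -1)) = Mul(-134, Rational(-1, 148)) = Rational(67, 74) ≈ 0.90541)
Pow(B, 2) = Pow(Rational(67, 74), 2) = Rational(4489, 5476)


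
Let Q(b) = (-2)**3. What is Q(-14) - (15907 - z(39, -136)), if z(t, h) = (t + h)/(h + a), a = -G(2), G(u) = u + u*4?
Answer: -2323493/146 ≈ -15914.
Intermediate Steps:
G(u) = 5*u (G(u) = u + 4*u = 5*u)
a = -10 (a = -5*2 = -1*10 = -10)
z(t, h) = (h + t)/(-10 + h) (z(t, h) = (t + h)/(h - 10) = (h + t)/(-10 + h))
Q(b) = -8
Q(-14) - (15907 - z(39, -136)) = -8 - (15907 - (-136 + 39)/(-10 - 136)) = -8 - (15907 - (-97)/(-146)) = -8 - (15907 - (-1)*(-97)/146) = -8 - (15907 - 1*97/146) = -8 - (15907 - 97/146) = -8 - 1*2322325/146 = -8 - 2322325/146 = -2323493/146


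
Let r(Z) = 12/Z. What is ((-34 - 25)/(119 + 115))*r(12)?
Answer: -59/234 ≈ -0.25214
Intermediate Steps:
((-34 - 25)/(119 + 115))*r(12) = ((-34 - 25)/(119 + 115))*(12/12) = (-59/234)*(12*(1/12)) = ((1/234)*(-59))*1 = -59/234*1 = -59/234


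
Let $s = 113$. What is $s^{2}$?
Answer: $12769$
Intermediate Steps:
$s^{2} = 113^{2} = 12769$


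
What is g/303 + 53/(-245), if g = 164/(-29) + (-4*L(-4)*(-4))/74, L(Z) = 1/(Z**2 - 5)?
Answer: -68613599/292065235 ≈ -0.23493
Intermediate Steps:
L(Z) = 1/(-5 + Z**2)
g = -66516/11803 (g = 164/(-29) + (-4/(-5 + (-4)**2)*(-4))/74 = 164*(-1/29) + (-4/(-5 + 16)*(-4))*(1/74) = -164/29 + (-4/11*(-4))*(1/74) = -164/29 + (-4*1/11*(-4))*(1/74) = -164/29 - 4/11*(-4)*(1/74) = -164/29 + (16/11)*(1/74) = -164/29 + 8/407 = -66516/11803 ≈ -5.6355)
g/303 + 53/(-245) = -66516/11803/303 + 53/(-245) = -66516/11803*1/303 + 53*(-1/245) = -22172/1192103 - 53/245 = -68613599/292065235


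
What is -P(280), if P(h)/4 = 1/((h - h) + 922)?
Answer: -2/461 ≈ -0.0043384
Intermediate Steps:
P(h) = 2/461 (P(h) = 4/((h - h) + 922) = 4/(0 + 922) = 4/922 = 4*(1/922) = 2/461)
-P(280) = -1*2/461 = -2/461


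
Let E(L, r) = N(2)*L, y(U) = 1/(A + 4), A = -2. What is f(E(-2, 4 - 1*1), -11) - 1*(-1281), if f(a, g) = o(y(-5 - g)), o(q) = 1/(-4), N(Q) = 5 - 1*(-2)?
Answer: 5123/4 ≈ 1280.8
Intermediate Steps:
N(Q) = 7 (N(Q) = 5 + 2 = 7)
y(U) = ½ (y(U) = 1/(-2 + 4) = 1/2 = ½)
E(L, r) = 7*L
o(q) = -¼
f(a, g) = -¼
f(E(-2, 4 - 1*1), -11) - 1*(-1281) = -¼ - 1*(-1281) = -¼ + 1281 = 5123/4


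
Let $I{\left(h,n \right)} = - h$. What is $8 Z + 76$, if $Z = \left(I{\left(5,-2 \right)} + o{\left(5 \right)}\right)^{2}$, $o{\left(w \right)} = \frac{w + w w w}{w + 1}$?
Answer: $\frac{20684}{9} \approx 2298.2$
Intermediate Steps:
$o{\left(w \right)} = \frac{w + w^{3}}{1 + w}$ ($o{\left(w \right)} = \frac{w + w^{2} w}{1 + w} = \frac{w + w^{3}}{1 + w}$)
$Z = \frac{2500}{9}$ ($Z = \left(\left(-1\right) 5 + \frac{5 + 5^{3}}{1 + 5}\right)^{2} = \left(-5 + \frac{5 + 125}{6}\right)^{2} = \left(-5 + \frac{1}{6} \cdot 130\right)^{2} = \left(-5 + \frac{65}{3}\right)^{2} = \left(\frac{50}{3}\right)^{2} = \frac{2500}{9} \approx 277.78$)
$8 Z + 76 = 8 \cdot \frac{2500}{9} + 76 = \frac{20000}{9} + 76 = \frac{20684}{9}$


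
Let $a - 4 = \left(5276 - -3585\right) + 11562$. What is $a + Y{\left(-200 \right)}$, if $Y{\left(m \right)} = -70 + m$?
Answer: $20157$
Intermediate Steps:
$a = 20427$ ($a = 4 + \left(\left(5276 - -3585\right) + 11562\right) = 4 + \left(\left(5276 + 3585\right) + 11562\right) = 4 + \left(8861 + 11562\right) = 4 + 20423 = 20427$)
$a + Y{\left(-200 \right)} = 20427 - 270 = 20157$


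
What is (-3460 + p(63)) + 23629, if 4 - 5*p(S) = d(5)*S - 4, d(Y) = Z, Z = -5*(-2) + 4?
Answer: 99971/5 ≈ 19994.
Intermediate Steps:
Z = 14 (Z = 10 + 4 = 14)
d(Y) = 14
p(S) = 8/5 - 14*S/5 (p(S) = 4/5 - (14*S - 4)/5 = 4/5 - (-4 + 14*S)/5 = 4/5 + (4/5 - 14*S/5) = 8/5 - 14*S/5)
(-3460 + p(63)) + 23629 = (-3460 + (8/5 - 14/5*63)) + 23629 = (-3460 + (8/5 - 882/5)) + 23629 = (-3460 - 874/5) + 23629 = -18174/5 + 23629 = 99971/5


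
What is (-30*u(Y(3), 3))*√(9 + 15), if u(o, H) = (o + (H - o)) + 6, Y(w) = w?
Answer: -540*√6 ≈ -1322.7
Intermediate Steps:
u(o, H) = 6 + H (u(o, H) = H + 6 = 6 + H)
(-30*u(Y(3), 3))*√(9 + 15) = (-30*(6 + 3))*√(9 + 15) = (-30*9)*√24 = -540*√6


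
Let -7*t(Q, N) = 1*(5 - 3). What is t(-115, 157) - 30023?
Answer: -210163/7 ≈ -30023.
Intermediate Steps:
t(Q, N) = -2/7 (t(Q, N) = -(5 - 3)/7 = -2/7)
t(-115, 157) - 30023 = -2/7 - 30023 = -210163/7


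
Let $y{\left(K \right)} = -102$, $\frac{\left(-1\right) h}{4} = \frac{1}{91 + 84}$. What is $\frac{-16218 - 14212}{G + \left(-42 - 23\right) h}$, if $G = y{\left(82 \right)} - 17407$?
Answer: $\frac{1065050}{612763} \approx 1.7381$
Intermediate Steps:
$h = - \frac{4}{175}$ ($h = - \frac{4}{91 + 84} = - \frac{4}{175} \approx -0.022857$)
$G = -17509$ ($G = -102 - 17407 = -17509$)
$\frac{-16218 - 14212}{G + \left(-42 - 23\right) h} = \frac{-16218 - 14212}{-17509 + \left(-42 - 23\right) \left(- \frac{4}{175}\right)} = - \frac{30430}{-17509 - - \frac{52}{35}} = - \frac{30430}{-17509 + \frac{52}{35}} = - \frac{30430}{- \frac{612763}{35}} = \left(-30430\right) \left(- \frac{35}{612763}\right) = \frac{1065050}{612763}$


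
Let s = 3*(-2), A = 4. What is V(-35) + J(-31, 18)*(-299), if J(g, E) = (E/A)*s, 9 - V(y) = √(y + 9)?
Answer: 8082 - I*√26 ≈ 8082.0 - 5.099*I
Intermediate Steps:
V(y) = 9 - √(9 + y) (V(y) = 9 - √(y + 9) = 9 - √(9 + y))
s = -6
J(g, E) = -3*E/2 (J(g, E) = (E/4)*(-6) = -3*E/2)
V(-35) + J(-31, 18)*(-299) = (9 - √(9 - 35)) - 3/2*18*(-299) = (9 - √(-26)) - 27*(-299) = (9 - I*√26) + 8073 = 8082 - I*√26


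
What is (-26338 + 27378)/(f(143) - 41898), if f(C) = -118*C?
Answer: -260/14693 ≈ -0.017695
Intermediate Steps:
(-26338 + 27378)/(f(143) - 41898) = (-26338 + 27378)/(-118*143 - 41898) = 1040/(-16874 - 41898) = 1040/(-58772) = 1040*(-1/58772) = -260/14693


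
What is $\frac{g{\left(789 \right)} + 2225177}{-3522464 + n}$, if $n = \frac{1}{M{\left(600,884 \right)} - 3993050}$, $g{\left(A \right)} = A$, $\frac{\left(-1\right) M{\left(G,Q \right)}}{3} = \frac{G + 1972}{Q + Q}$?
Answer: $- \frac{1964337118466507}{3108451244835949} \approx -0.63193$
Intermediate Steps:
$M{\left(G,Q \right)} = - \frac{3 \left(1972 + G\right)}{2 Q}$ ($M{\left(G,Q \right)} = - 3 \frac{G + 1972}{Q + Q} = - 3 \frac{1972 + G}{2 Q} = - \frac{3 \left(1972 + G\right)}{2 Q}$)
$n = - \frac{442}{1764930029}$ ($n = \frac{1}{\frac{3 \left(-1972 - 600\right)}{2 \cdot 884} - 3993050} = \frac{1}{\frac{3}{2} \cdot \frac{1}{884} \left(-1972 - 600\right) - 3993050} = \frac{1}{\frac{3}{2} \cdot \frac{1}{884} \left(-2572\right) - 3993050} = \frac{1}{- \frac{1929}{442} - 3993050} = \frac{1}{- \frac{1764930029}{442}} = - \frac{442}{1764930029} \approx -2.5043 \cdot 10^{-7}$)
$\frac{g{\left(789 \right)} + 2225177}{-3522464 + n} = \frac{789 + 2225177}{-3522464 - \frac{442}{1764930029}} = \frac{2225966}{- \frac{6216902489671898}{1764930029}} = 2225966 \left(- \frac{1764930029}{6216902489671898}\right) = - \frac{1964337118466507}{3108451244835949}$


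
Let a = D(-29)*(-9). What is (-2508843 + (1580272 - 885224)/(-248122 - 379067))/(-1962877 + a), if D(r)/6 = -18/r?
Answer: 9126412678775/7140472129509 ≈ 1.2781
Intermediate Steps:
D(r) = -108/r (D(r) = 6*(-18/r) = -108/r)
a = -972/29 (a = -108/(-29)*(-9) = -108*(-1/29)*(-9) = (108/29)*(-9) = -972/29 ≈ -33.517)
(-2508843 + (1580272 - 885224)/(-248122 - 379067))/(-1962877 + a) = (-2508843 + (1580272 - 885224)/(-248122 - 379067))/(-1962877 - 972/29) = (-2508843 + 695048/(-627189))/(-56924405/29) = (-2508843 + 695048*(-1/627189))*(-29/56924405) = (-2508843 - 695048/627189)*(-29/56924405) = -1573519427375/627189*(-29/56924405) = 9126412678775/7140472129509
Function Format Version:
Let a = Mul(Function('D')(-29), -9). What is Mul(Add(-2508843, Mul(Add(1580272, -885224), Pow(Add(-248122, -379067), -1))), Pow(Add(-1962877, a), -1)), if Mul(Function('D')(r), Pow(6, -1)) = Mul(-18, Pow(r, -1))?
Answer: Rational(9126412678775, 7140472129509) ≈ 1.2781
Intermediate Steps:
Function('D')(r) = Mul(-108, Pow(r, -1)) (Function('D')(r) = Mul(6, Mul(-18, Pow(r, -1))) = Mul(-108, Pow(r, -1)))
a = Rational(-972, 29) (a = Mul(Mul(-108, Pow(-29, -1)), -9) = Mul(Mul(-108, Rational(-1, 29)), -9) = Mul(Rational(108, 29), -9) = Rational(-972, 29) ≈ -33.517)
Mul(Add(-2508843, Mul(Add(1580272, -885224), Pow(Add(-248122, -379067), -1))), Pow(Add(-1962877, a), -1)) = Mul(Add(-2508843, Mul(Add(1580272, -885224), Pow(Add(-248122, -379067), -1))), Pow(Add(-1962877, Rational(-972, 29)), -1)) = Mul(Add(-2508843, Mul(695048, Pow(-627189, -1))), Pow(Rational(-56924405, 29), -1)) = Mul(Add(-2508843, Mul(695048, Rational(-1, 627189))), Rational(-29, 56924405)) = Mul(Add(-2508843, Rational(-695048, 627189)), Rational(-29, 56924405)) = Mul(Rational(-1573519427375, 627189), Rational(-29, 56924405)) = Rational(9126412678775, 7140472129509)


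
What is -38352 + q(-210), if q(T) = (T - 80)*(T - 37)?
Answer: 33278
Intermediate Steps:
q(T) = (-80 + T)*(-37 + T)
-38352 + q(-210) = -38352 + (2960 + (-210)**2 - 117*(-210)) = -38352 + (2960 + 44100 + 24570) = -38352 + 71630 = 33278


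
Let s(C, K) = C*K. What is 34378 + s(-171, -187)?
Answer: 66355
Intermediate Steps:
34378 + s(-171, -187) = 34378 - 171*(-187) = 34378 + 31977 = 66355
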